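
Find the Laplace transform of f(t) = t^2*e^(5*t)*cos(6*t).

L{cos(6t)} = s/(s^2 + 36).
Multiplying by e^(5t) shifts s → s - 5, so L{e^(5*t)*cos(6*t)} = (s - 5)/((s - 5)^2 + 36).
Then apply L{t^2·g(t)} = (-1)^2 d^2/ds^2[G(s)] with G(s) = (s - 5)/((s - 5)^2 + 36):
differentiating 2 times and applying the sign gives 2*(s - 5)*(s^2 - 10*s - 83)/(s^2 - 10*s + 61)^3.

2*(s - 5)*(s^2 - 10*s - 83)/(s^2 - 10*s + 61)^3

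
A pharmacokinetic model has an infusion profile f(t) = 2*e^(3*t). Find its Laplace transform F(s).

F(s) = 2/(s - 3)

L{2} = 2/s.
By the first shifting theorem, multiplying by e^(3t) replaces s with s - 3.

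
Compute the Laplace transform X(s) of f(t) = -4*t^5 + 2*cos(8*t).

X(s) = 2*s/(s^2 + 64) - 480/s^6

Apply the Laplace transform termwise.
(-4)·[L{t^5} = 5!/s^6 = 120/s^6]; (2)·[L{cos(8t)} = s/(s^2 + 64)].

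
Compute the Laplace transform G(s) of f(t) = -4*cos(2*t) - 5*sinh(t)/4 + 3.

Apply the Laplace transform termwise.
(-4)·[L{cos(2t)} = s/(s^2 + 4)]; L{3} = 3/s; (-5/4)·[L{sinh(t)} = 1/(s^2 - 1)].

G(s) = -4*s/(s^2 + 4) - 5/(4*(s^2 - 1)) + 3/s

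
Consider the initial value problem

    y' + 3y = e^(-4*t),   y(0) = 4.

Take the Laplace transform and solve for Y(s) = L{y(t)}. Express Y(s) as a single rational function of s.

Y(s) = (4*s + 17)/(s^2 + 7*s + 12)

Apply the Laplace transform to the equation.
With L{y'} = sY - y(0) = sY - 4: the LHS transforms to (s + 3)Y - (4).
The right side is L{e^(-4*t)} = 1/(s + 4).
So (s + 3)Y = 1/(s + 4) + (4).
Isolate Y and clear denominators.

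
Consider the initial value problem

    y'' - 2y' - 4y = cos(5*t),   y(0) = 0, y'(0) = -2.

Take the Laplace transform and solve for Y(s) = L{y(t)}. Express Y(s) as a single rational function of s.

Laplace-transform each side.
The derivative rules (L{y''} = s^2 Y - s·y(0) - y'(0) and L{y'} = sY - y(0), with y(0) = 0, y'(0) = -2) turn the left side into (s^2 - 2*s - 4)Y - (-2).
The right side is L{cos(5*t)} = s/(s^2 + 25).
So (s^2 - 2*s - 4)Y = s/(s^2 + 25) + (-2).
Isolate Y and clear denominators.

Y(s) = (-2*s^2 + s - 50)/(s^4 - 2*s^3 + 21*s^2 - 50*s - 100)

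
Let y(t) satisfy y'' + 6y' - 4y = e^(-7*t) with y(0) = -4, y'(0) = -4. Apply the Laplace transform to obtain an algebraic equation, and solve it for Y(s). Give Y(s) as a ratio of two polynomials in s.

Y(s) = (-4*s^2 - 56*s - 195)/(s^3 + 13*s^2 + 38*s - 28)

Laplace-transform each side.
With L{y''} = s^2 Y - s·y(0) - y'(0) and L{y'} = sY - y(0), with y(0) = -4, y'(0) = -4: the LHS transforms to (s^2 + 6*s - 4)Y - (-4*s - 28).
The right side is L{e^(-7*t)} = 1/(s + 7).
So (s^2 + 6*s - 4)Y = 1/(s + 7) + (-4*s - 28).
Divide through and combine into a single rational function.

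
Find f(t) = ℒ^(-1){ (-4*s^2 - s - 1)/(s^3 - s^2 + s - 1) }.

f(t) = -3*exp(t) - 2*sin(t) - cos(t)

Factor the denominator: s^3 - s^2 + s - 1 = (s - 1)*(s^2 + 1).
Partial fraction decomposition gives [-3/(s - 1)] + [-s/(s^2 + 1)] + [-2/(s^2 + 1)].
Invert each term: -3/(s - 1) ↔ -3e^(t); -1·s/(s^2 + 1) ↔ -cos(t); -2·1/(s^2 + 1) ↔ -2sin(t).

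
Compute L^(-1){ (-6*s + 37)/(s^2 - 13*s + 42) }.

-5*exp(7*t) - exp(6*t)

Factor the denominator: s^2 - 13*s + 42 = (s - 7)*(s - 6).
Partial fraction decomposition gives [-5/(s - 7)] + [-1/(s - 6)].
Invert each term: -5/(s - 7) ↔ -5e^(7t); -1/(s - 6) ↔ -e^(6t).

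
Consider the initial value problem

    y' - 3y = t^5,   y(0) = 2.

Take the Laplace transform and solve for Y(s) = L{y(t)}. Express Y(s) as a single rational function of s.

Y(s) = (2*s^6 + 120)/(s^7 - 3*s^6)

Laplace-transform each side.
With L{y'} = sY - y(0) = sY - 2: the LHS transforms to (s - 3)Y - (2).
The right side is L{t^5} = 120/s^6.
So (s - 3)Y = 120/s^6 + (2).
Isolate Y and clear denominators.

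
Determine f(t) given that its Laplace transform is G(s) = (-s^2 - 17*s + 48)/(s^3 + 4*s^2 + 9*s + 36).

Factor the denominator: s^3 + 4*s^2 + 9*s + 36 = (s + 4)*(s^2 + 9).
Partial fraction decomposition gives [4/(s + 4)] + [-5*s/(s^2 + 9)] + [3/(s^2 + 9)].
Invert each term: 4/(s + 4) ↔ 4e^(-4t); -5·s/(s^2 + 9) ↔ -5cos(3t); 1·3/(s^2 + 9) ↔ sin(3t).

f(t) = sin(3*t) - 5*cos(3*t) + 4*exp(-4*t)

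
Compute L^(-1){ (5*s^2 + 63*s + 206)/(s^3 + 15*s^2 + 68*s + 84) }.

Factor the denominator: s^3 + 15*s^2 + 68*s + 84 = (s + 2)*(s + 6)*(s + 7).
Partial fraction decomposition gives [5/(s + 2)] + [2/(s + 7)] + [-2/(s + 6)].
Invert each term: 5/(s + 2) ↔ 5e^(-2t); 2/(s + 7) ↔ 2e^(-7t); -2/(s + 6) ↔ -2e^(-6t).

5*exp(-2*t) - 2*exp(-6*t) + 2*exp(-7*t)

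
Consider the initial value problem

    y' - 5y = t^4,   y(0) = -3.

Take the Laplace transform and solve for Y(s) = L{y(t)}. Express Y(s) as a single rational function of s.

Transform both sides with L{·}.
With L{y'} = sY - y(0) = sY - (-3): the LHS transforms to (s - 5)Y - (-3).
The right side is L{t^4} = 24/s^5.
So (s - 5)Y = 24/s^5 + (-3).
Divide through and combine into a single rational function.

Y(s) = (-3*s^5 + 24)/(s^6 - 5*s^5)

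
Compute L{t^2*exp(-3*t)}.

L{e^(-3t)} = 1/(s + 3).
Then apply L{t^2·g(t)} = (-1)^2 d^2/ds^2[G(s)] with G(s) = 1/(s + 3):
differentiating 2 times and applying the sign gives 2/(s + 3)^3.

2/(s + 3)^3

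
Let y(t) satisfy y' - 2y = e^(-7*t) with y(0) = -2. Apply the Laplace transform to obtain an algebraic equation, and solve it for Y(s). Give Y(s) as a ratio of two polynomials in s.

Y(s) = (-2*s - 13)/(s^2 + 5*s - 14)

Take the Laplace transform of both sides.
With L{y'} = sY - y(0) = sY - (-2): the LHS transforms to (s - 2)Y - (-2).
The right side is L{e^(-7*t)} = 1/(s + 7).
So (s - 2)Y = 1/(s + 7) + (-2).
Solve for Y(s) and write it as one ratio of polynomials.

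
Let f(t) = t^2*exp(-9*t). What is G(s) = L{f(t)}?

L{e^(-9t)} = 1/(s + 9).
Then apply L{t^2·g(t)} = (-1)^2 d^2/ds^2[H(s)] with H(s) = 1/(s + 9):
differentiating 2 times and applying the sign gives 2/(s + 9)^3.

G(s) = 2/(s + 9)^3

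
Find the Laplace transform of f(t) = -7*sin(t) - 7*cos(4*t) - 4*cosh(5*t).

The transform is linear, so treat each term independently.
(-4)·[L{cosh(5t)} = s/(s^2 - 25)]; (-7)·[L{sin(t)} = 1/(s^2 + 1)]; (-7)·[L{cos(4t)} = s/(s^2 + 16)].

-7*s/(s^2 + 16) - 4*s/(s^2 - 25) - 7/(s^2 + 1)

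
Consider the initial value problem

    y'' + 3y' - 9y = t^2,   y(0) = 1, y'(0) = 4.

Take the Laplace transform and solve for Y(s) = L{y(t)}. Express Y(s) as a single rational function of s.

Y(s) = (s^4 + 7*s^3 + 2)/(s^5 + 3*s^4 - 9*s^3)

Transform both sides with L{·}.
With L{y''} = s^2 Y - s·y(0) - y'(0) and L{y'} = sY - y(0), with y(0) = 1, y'(0) = 4: the LHS transforms to (s^2 + 3*s - 9)Y - (s + 7).
The right side is L{t^2} = 2/s^3.
So (s^2 + 3*s - 9)Y = 2/s^3 + (s + 7).
Isolate Y and clear denominators.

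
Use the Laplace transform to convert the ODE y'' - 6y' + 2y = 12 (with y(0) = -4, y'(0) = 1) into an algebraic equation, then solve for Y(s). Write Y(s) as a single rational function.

Take the Laplace transform of both sides.
With L{y''} = s^2 Y - s·y(0) - y'(0) and L{y'} = sY - y(0), with y(0) = -4, y'(0) = 1: the LHS transforms to (s^2 - 6*s + 2)Y - (-4*s + 25).
The right side is L{12} = 12/s.
So (s^2 - 6*s + 2)Y = 12/s + (-4*s + 25).
Isolate Y and clear denominators.

Y(s) = (-4*s^2 + 25*s + 12)/(s^3 - 6*s^2 + 2*s)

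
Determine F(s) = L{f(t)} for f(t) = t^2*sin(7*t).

L{sin(7t)} = 7/(s^2 + 49).
Then apply L{t^2·g(t)} = (-1)^2 d^2/ds^2[G(s)] with G(s) = 7/(s^2 + 49):
differentiating 2 times and applying the sign gives 14*(3*s^2 - 49)/(s^2 + 49)^3.

F(s) = 14*(3*s^2 - 49)/(s^2 + 49)^3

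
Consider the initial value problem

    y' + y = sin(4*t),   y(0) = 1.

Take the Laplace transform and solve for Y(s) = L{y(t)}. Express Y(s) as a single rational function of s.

Laplace-transform each side.
The derivative rules (L{y'} = sY - y(0) = sY - 1) turn the left side into (s + 1)Y - (1).
The right side is L{sin(4*t)} = 4/(s^2 + 16).
So (s + 1)Y = 4/(s^2 + 16) + (1).
Solve for Y(s) and write it as one ratio of polynomials.

Y(s) = (s^2 + 20)/(s^3 + s^2 + 16*s + 16)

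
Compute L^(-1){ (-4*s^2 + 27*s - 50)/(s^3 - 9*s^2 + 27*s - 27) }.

Factor the denominator: s^3 - 9*s^2 + 27*s - 27 = (s - 3)^3.
Partial fraction decomposition gives [-4/(s - 3)] + [3/(s - 3)^2] + [-5/(s - 3)^3].
Invert each term: -4/(s - 3) ↔ -4e^(3t); 3/(s - 3)^2 ↔ 3t·e^(3t); -5/(s - 3)^3 ↔ (-5/2)t^2·e^(3t).

-5*t^2*exp(3*t)/2 + 3*t*exp(3*t) - 4*exp(3*t)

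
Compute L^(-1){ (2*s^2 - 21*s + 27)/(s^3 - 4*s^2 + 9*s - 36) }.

Factor the denominator: s^3 - 4*s^2 + 9*s - 36 = (s - 4)*(s^2 + 9).
Partial fraction decomposition gives [-1/(s - 4)] + [3*s/(s^2 + 9)] + [-9/(s^2 + 9)].
Invert each term: -1/(s - 4) ↔ -e^(4t); 3·s/(s^2 + 9) ↔ 3cos(3t); -3·3/(s^2 + 9) ↔ -3sin(3t).

-exp(4*t) - 3*sin(3*t) + 3*cos(3*t)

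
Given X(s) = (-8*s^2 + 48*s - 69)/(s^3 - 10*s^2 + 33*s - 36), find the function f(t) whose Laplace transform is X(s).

Factor the denominator: s^3 - 10*s^2 + 33*s - 36 = (s - 4)*(s - 3)^2.
Partial fraction decomposition gives [-3/(s - 3)] + [-3/(s - 3)^2] + [-5/(s - 4)].
Invert each term: -3/(s - 3) ↔ -3e^(3t); -3/(s - 3)^2 ↔ -3t·e^(3t); -5/(s - 4) ↔ -5e^(4t).

f(t) = -3*t*exp(3*t) - 5*exp(4*t) - 3*exp(3*t)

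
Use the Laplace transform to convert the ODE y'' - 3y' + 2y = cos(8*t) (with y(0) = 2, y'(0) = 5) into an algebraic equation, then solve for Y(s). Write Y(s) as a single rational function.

Y(s) = (2*s^3 - s^2 + 129*s - 64)/(s^4 - 3*s^3 + 66*s^2 - 192*s + 128)

Laplace-transform each side.
The derivative rules (L{y''} = s^2 Y - s·y(0) - y'(0) and L{y'} = sY - y(0), with y(0) = 2, y'(0) = 5) turn the left side into (s^2 - 3*s + 2)Y - (2*s - 1).
The right side is L{cos(8*t)} = s/(s^2 + 64).
So (s^2 - 3*s + 2)Y = s/(s^2 + 64) + (2*s - 1).
Divide through and combine into a single rational function.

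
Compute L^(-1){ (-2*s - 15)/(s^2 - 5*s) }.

-5*exp(5*t) + 3

Factor the denominator: s^2 - 5*s = s*(s - 5).
Partial fraction decomposition gives [3/s] + [-5/(s - 5)].
Invert each term: 3/(s - 0) ↔ 3e^(0t); -5/(s - 5) ↔ -5e^(5t).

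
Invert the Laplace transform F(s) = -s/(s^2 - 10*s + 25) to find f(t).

Factor the denominator: s^2 - 10*s + 25 = (s - 5)^2.
Partial fraction decomposition gives [-1/(s - 5)] + [-5/(s - 5)^2].
Invert each term: -1/(s - 5) ↔ -e^(5t); -5/(s - 5)^2 ↔ -5t·e^(5t).

f(t) = -5*t*exp(5*t) - exp(5*t)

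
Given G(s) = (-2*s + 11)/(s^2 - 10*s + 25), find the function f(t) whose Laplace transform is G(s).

Factor the denominator: s^2 - 10*s + 25 = (s - 5)^2.
Partial fraction decomposition gives [-2/(s - 5)] + [(s - 5)^(-2)].
Invert each term: -2/(s - 5) ↔ -2e^(5t); 1/(s - 5)^2 ↔ t·e^(5t).

f(t) = t*exp(5*t) - 2*exp(5*t)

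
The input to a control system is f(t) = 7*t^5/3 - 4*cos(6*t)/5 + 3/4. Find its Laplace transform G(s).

G(s) = -4*s/(5*(s^2 + 36)) + 3/(4*s) + 280/s^6

By linearity of the Laplace transform, transform each term separately.
L{3/4} = (3/4)/s; (-4/5)·[L{cos(6t)} = s/(s^2 + 36)]; (7/3)·[L{t^5} = 5!/s^6 = 120/s^6].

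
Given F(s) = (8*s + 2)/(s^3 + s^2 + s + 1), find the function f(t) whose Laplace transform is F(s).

f(t) = 5*sin(t) + 3*cos(t) - 3*exp(-t)

Factor the denominator: s^3 + s^2 + s + 1 = (s + 1)*(s^2 + 1).
Partial fraction decomposition gives [-3/(s + 1)] + [3*s/(s^2 + 1)] + [5/(s^2 + 1)].
Invert each term: -3/(s + 1) ↔ -3e^(-t); 3·s/(s^2 + 1) ↔ 3cos(t); 5·1/(s^2 + 1) ↔ 5sin(t).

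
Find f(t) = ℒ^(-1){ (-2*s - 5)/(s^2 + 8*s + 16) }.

f(t) = 3*t*exp(-4*t) - 2*exp(-4*t)

Factor the denominator: s^2 + 8*s + 16 = (s + 4)^2.
Partial fraction decomposition gives [-2/(s + 4)] + [3/(s + 4)^2].
Invert each term: -2/(s + 4) ↔ -2e^(-4t); 3/(s + 4)^2 ↔ 3t·e^(-4t).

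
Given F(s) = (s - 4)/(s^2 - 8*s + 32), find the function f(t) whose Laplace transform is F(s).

f(t) = exp(4*t)*cos(4*t)

Rewrite the denominator: s^2 - 8*s + 32 = (s - 4)^2 + 16.
The form in (s - 4) signals a first-shifting-theorem factor e^(4t).
Since L{cos(4t)} = s/(s^2 + 16), the inverse is e^(4*t)*cos(4*t).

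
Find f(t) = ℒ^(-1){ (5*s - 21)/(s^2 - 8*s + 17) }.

Complete the square in the denominator: s^2 - 8*s + 17 = (s - 4)^2 + 1^2.
Split the numerator to match: 5*s - 21 = 5·(s - 4) - 1·1.
Invert each term: 5·(s - 4)/((s - 4)^2 + 1) ↔ 5e^(4t)cos(t); -1·1/((s - 4)^2 + 1) ↔ -e^(4t)sin(t).

f(t) = -exp(4*t)*sin(t) + 5*exp(4*t)*cos(t)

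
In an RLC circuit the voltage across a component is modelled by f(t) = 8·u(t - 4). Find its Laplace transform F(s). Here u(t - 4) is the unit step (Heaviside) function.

F(s) = 8*exp(-4*s)/s

By the second shifting theorem, L{u(t - c)·g(t - c)} = e^(-cs)·G(s) with c = 4 and G(s) = L{g(t)}.
L{8} = 8/s.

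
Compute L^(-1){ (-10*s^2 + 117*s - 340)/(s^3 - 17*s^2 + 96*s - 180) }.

Factor the denominator: s^3 - 17*s^2 + 96*s - 180 = (s - 6)^2*(s - 5).
Partial fraction decomposition gives [-5/(s - 6)] + [2/(s - 6)^2] + [-5/(s - 5)].
Invert each term: -5/(s - 6) ↔ -5e^(6t); 2/(s - 6)^2 ↔ 2t·e^(6t); -5/(s - 5) ↔ -5e^(5t).

2*t*exp(6*t) - 5*exp(6*t) - 5*exp(5*t)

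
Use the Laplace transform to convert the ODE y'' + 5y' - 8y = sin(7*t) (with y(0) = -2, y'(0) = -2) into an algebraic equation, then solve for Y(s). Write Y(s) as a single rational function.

Y(s) = (-2*s^3 - 12*s^2 - 98*s - 581)/(s^4 + 5*s^3 + 41*s^2 + 245*s - 392)

Transform both sides with L{·}.
Using L{y''} = s^2 Y - s·y(0) - y'(0) and L{y'} = sY - y(0), with y(0) = -2, y'(0) = -2, the left side becomes (s^2 + 5*s - 8)Y - (-2*s - 12).
The right side is L{sin(7*t)} = 7/(s^2 + 49).
So (s^2 + 5*s - 8)Y = 7/(s^2 + 49) + (-2*s - 12).
Divide through and combine into a single rational function.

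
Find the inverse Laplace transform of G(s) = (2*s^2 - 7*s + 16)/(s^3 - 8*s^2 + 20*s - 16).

Factor the denominator: s^3 - 8*s^2 + 20*s - 16 = (s - 4)*(s - 2)^2.
Partial fraction decomposition gives [-3/(s - 2)] + [-5/(s - 2)^2] + [5/(s - 4)].
Invert each term: -3/(s - 2) ↔ -3e^(2t); -5/(s - 2)^2 ↔ -5t·e^(2t); 5/(s - 4) ↔ 5e^(4t).

-5*t*exp(2*t) + 5*exp(4*t) - 3*exp(2*t)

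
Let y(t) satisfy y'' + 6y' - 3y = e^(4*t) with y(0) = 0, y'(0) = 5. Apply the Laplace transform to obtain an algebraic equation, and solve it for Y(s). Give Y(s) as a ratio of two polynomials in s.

Y(s) = (5*s - 19)/(s^3 + 2*s^2 - 27*s + 12)

Laplace-transform each side.
With L{y''} = s^2 Y - s·y(0) - y'(0) and L{y'} = sY - y(0), with y(0) = 0, y'(0) = 5: the LHS transforms to (s^2 + 6*s - 3)Y - (5).
The right side is L{e^(4*t)} = 1/(s - 4).
So (s^2 + 6*s - 3)Y = 1/(s - 4) + (5).
Solve for Y(s) and write it as one ratio of polynomials.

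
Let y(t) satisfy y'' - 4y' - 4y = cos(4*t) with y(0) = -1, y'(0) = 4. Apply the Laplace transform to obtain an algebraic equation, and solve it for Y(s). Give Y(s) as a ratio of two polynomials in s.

Y(s) = (-s^3 + 8*s^2 - 15*s + 128)/(s^4 - 4*s^3 + 12*s^2 - 64*s - 64)

Take the Laplace transform of both sides.
With L{y''} = s^2 Y - s·y(0) - y'(0) and L{y'} = sY - y(0), with y(0) = -1, y'(0) = 4: the LHS transforms to (s^2 - 4*s - 4)Y - (-s + 8).
The right side is L{cos(4*t)} = s/(s^2 + 16).
So (s^2 - 4*s - 4)Y = s/(s^2 + 16) + (-s + 8).
Solve for Y(s) and write it as one ratio of polynomials.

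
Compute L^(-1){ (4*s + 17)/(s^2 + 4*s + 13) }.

Complete the square in the denominator: s^2 + 4*s + 13 = (s + 2)^2 + 3^2.
Split the numerator to match: 4*s + 17 = 4·(s + 2) + 3·3.
Invert each term: 4·(s + 2)/((s + 2)^2 + 9) ↔ 4e^(-2t)cos(3t); 3·3/((s + 2)^2 + 9) ↔ 3e^(-2t)sin(3t).

3*exp(-2*t)*sin(3*t) + 4*exp(-2*t)*cos(3*t)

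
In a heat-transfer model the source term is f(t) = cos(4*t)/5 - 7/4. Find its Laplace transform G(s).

G(s) = s/(5*(s^2 + 16)) - 7/(4*s)

Apply the Laplace transform termwise.
L{-7/4} = (-7/4)/s; (1/5)·[L{cos(4t)} = s/(s^2 + 16)].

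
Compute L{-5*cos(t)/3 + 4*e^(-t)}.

Apply the Laplace transform termwise.
(-5/3)·[L{cos(t)} = s/(s^2 + 1)]; (4)·[L{e^(-t)} = 1/(s + 1)].

-5*s/(3*(s^2 + 1)) + 4/(s + 1)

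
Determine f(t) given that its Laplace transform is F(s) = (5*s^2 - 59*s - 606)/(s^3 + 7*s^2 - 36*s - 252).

Factor the denominator: s^3 + 7*s^2 - 36*s - 252 = (s - 6)*(s + 6)*(s + 7).
Partial fraction decomposition gives [-5/(s - 6)] + [4/(s + 7)] + [6/(s + 6)].
Invert each term: -5/(s - 6) ↔ -5e^(6t); 4/(s + 7) ↔ 4e^(-7t); 6/(s + 6) ↔ 6e^(-6t).

f(t) = -5*exp(6*t) + 6*exp(-6*t) + 4*exp(-7*t)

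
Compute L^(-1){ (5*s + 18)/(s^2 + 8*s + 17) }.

Complete the square in the denominator: s^2 + 8*s + 17 = (s + 4)^2 + 1^2.
Split the numerator to match: 5*s + 18 = 5·(s + 4) - 2·1.
Invert each term: 5·(s + 4)/((s + 4)^2 + 1) ↔ 5e^(-4t)cos(t); -2·1/((s + 4)^2 + 1) ↔ -2e^(-4t)sin(t).

-2*exp(-4*t)*sin(t) + 5*exp(-4*t)*cos(t)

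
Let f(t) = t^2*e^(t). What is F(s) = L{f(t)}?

F(s) = 2/(s - 1)^3

L{e^(t)} = 1/(s - 1).
Then apply L{t^2·g(t)} = (-1)^2 d^2/ds^2[G(s)] with G(s) = 1/(s - 1):
differentiating 2 times and applying the sign gives 2/(s - 1)^3.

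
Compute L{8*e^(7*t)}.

L{8} = 8/s.
By the first shifting theorem, multiplying by e^(7t) replaces s with s - 7.

8/(s - 7)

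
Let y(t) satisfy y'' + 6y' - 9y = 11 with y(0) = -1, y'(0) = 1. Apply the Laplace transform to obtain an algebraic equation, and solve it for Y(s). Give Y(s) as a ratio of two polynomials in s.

Y(s) = (-s^2 - 5*s + 11)/(s^3 + 6*s^2 - 9*s)

Take the Laplace transform of both sides.
The derivative rules (L{y''} = s^2 Y - s·y(0) - y'(0) and L{y'} = sY - y(0), with y(0) = -1, y'(0) = 1) turn the left side into (s^2 + 6*s - 9)Y - (-s - 5).
The right side is L{11} = 11/s.
So (s^2 + 6*s - 9)Y = 11/s + (-s - 5).
Solve for Y(s) and write it as one ratio of polynomials.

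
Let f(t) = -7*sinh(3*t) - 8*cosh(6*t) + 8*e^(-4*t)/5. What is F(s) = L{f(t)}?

F(s) = -8*s/(s^2 - 36) - 21/(s^2 - 9) + 8/(5*(s + 4))

The transform is linear, so treat each term independently.
(-8)·[L{cosh(6t)} = s/(s^2 - 36)]; (-7)·[L{sinh(3t)} = 3/(s^2 - 9)]; (8/5)·[L{e^(-4t)} = 1/(s + 4)].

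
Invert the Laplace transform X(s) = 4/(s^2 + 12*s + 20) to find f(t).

f(t) = exp(-6*t)*sinh(4*t)

Rewrite the denominator: s^2 + 12*s + 20 = (s + 6)^2 - 16.
The form in (s + 6) signals a first-shifting-theorem factor e^(-6t).
Since L{sinh(4t)} = 4/(s^2 - 16), the inverse is e^(-6*t)*sinh(4*t).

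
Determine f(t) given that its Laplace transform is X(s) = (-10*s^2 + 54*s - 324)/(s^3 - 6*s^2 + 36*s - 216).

Factor the denominator: s^3 - 6*s^2 + 36*s - 216 = (s - 6)*(s^2 + 36).
Partial fraction decomposition gives [-5/(s - 6)] + [-5*s/(s^2 + 36)] + [24/(s^2 + 36)].
Invert each term: -5/(s - 6) ↔ -5e^(6t); -5·s/(s^2 + 36) ↔ -5cos(6t); 4·6/(s^2 + 36) ↔ 4sin(6t).

f(t) = -5*exp(6*t) + 4*sin(6*t) - 5*cos(6*t)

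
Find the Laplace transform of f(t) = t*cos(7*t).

L{cos(7t)} = s/(s^2 + 49).
Then apply L{t·g(t)} = -d/ds[G(s)] with G(s) = s/(s^2 + 49):
differentiating 1 time and applying the sign gives (s - 7)*(s + 7)/(s^2 + 49)^2.

(s - 7)*(s + 7)/(s^2 + 49)^2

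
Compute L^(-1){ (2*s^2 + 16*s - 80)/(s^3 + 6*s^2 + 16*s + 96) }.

-2*sin(4*t) + 4*cos(4*t) - 2*exp(-6*t)

Factor the denominator: s^3 + 6*s^2 + 16*s + 96 = (s + 6)*(s^2 + 16).
Partial fraction decomposition gives [-2/(s + 6)] + [4*s/(s^2 + 16)] + [-8/(s^2 + 16)].
Invert each term: -2/(s + 6) ↔ -2e^(-6t); 4·s/(s^2 + 16) ↔ 4cos(4t); -2·4/(s^2 + 16) ↔ -2sin(4t).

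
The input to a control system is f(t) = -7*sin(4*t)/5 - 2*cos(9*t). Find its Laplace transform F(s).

F(s) = -2*s/(s^2 + 81) - 28/(5*(s^2 + 16))

Apply the Laplace transform termwise.
(-7/5)·[L{sin(4t)} = 4/(s^2 + 16)]; (-2)·[L{cos(9t)} = s/(s^2 + 81)].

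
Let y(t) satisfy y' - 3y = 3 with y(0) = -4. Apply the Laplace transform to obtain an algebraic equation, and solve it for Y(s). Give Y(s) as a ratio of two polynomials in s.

Transform both sides with L{·}.
Using L{y'} = sY - y(0) = sY - (-4), the left side becomes (s - 3)Y - (-4).
The right side is L{3} = 3/s.
So (s - 3)Y = 3/s + (-4).
Solve for Y(s) and write it as one ratio of polynomials.

Y(s) = (-4*s + 3)/(s^2 - 3*s)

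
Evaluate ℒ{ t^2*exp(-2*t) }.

2/(s + 2)^3

L{e^(-2t)} = 1/(s + 2).
Then apply L{t^2·g(t)} = (-1)^2 d^2/ds^2[G(s)] with G(s) = 1/(s + 2):
differentiating 2 times and applying the sign gives 2/(s + 2)^3.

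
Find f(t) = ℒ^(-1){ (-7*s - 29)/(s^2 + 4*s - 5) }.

f(t) = -6*exp(t) - exp(-5*t)

Factor the denominator: s^2 + 4*s - 5 = (s - 1)*(s + 5).
Partial fraction decomposition gives [-6/(s - 1)] + [-1/(s + 5)].
Invert each term: -6/(s - 1) ↔ -6e^(t); -1/(s + 5) ↔ -e^(-5t).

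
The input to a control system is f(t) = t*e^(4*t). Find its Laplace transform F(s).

L{e^(4t)} = 1/(s - 4).
Then apply L{t·g(t)} = -d/ds[G(s)] with G(s) = 1/(s - 4):
differentiating 1 time and applying the sign gives (s - 4)^(-2).

F(s) = (s - 4)^(-2)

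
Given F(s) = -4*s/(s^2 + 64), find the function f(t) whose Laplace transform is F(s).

f(t) = -4*cos(8*t)

Since L{cos(8t)} = s/(s^2 + 64), the inverse is cos(8*t), scaled by -4.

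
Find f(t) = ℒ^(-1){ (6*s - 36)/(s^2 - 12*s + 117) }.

f(t) = 6*exp(6*t)*cos(9*t)

Rewrite the denominator: s^2 - 12*s + 117 = (s - 6)^2 + 81.
The form in (s - 6) signals a first-shifting-theorem factor e^(6t).
Since L{cos(9t)} = s/(s^2 + 81), the inverse is e^(6*t)*cos(9*t), scaled by 6.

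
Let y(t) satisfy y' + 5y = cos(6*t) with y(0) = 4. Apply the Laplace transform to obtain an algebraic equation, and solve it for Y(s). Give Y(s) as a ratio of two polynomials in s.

Y(s) = (4*s^2 + s + 144)/(s^3 + 5*s^2 + 36*s + 180)

Laplace-transform each side.
The derivative rules (L{y'} = sY - y(0) = sY - 4) turn the left side into (s + 5)Y - (4).
The right side is L{cos(6*t)} = s/(s^2 + 36).
So (s + 5)Y = s/(s^2 + 36) + (4).
Solve for Y(s) and write it as one ratio of polynomials.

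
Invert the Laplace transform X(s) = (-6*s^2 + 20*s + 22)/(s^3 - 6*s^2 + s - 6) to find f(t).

f(t) = -2*exp(6*t) - 4*sin(t) - 4*cos(t)

Factor the denominator: s^3 - 6*s^2 + s - 6 = (s - 6)*(s^2 + 1).
Partial fraction decomposition gives [-2/(s - 6)] + [-4*s/(s^2 + 1)] + [-4/(s^2 + 1)].
Invert each term: -2/(s - 6) ↔ -2e^(6t); -4·s/(s^2 + 1) ↔ -4cos(t); -4·1/(s^2 + 1) ↔ -4sin(t).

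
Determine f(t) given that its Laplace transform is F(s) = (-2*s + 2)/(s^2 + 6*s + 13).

f(t) = 4*exp(-3*t)*sin(2*t) - 2*exp(-3*t)*cos(2*t)

Complete the square in the denominator: s^2 + 6*s + 13 = (s + 3)^2 + 2^2.
Split the numerator to match: -2*s + 2 = -2·(s + 3) + 4·2.
Invert each term: -2·(s + 3)/((s + 3)^2 + 4) ↔ -2e^(-3t)cos(2t); 4·2/((s + 3)^2 + 4) ↔ 4e^(-3t)sin(2t).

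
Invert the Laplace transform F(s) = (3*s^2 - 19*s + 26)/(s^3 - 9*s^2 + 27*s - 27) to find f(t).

f(t) = -2*t^2*exp(3*t) - t*exp(3*t) + 3*exp(3*t)

Factor the denominator: s^3 - 9*s^2 + 27*s - 27 = (s - 3)^3.
Partial fraction decomposition gives [3/(s - 3)] + [-1/(s - 3)^2] + [-4/(s - 3)^3].
Invert each term: 3/(s - 3) ↔ 3e^(3t); -1/(s - 3)^2 ↔ -t·e^(3t); -4/(s - 3)^3 ↔ (-2)t^2·e^(3t).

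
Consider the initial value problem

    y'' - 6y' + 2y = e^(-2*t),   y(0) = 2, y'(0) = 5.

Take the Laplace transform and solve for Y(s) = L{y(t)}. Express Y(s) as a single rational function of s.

Y(s) = (2*s^2 - 3*s - 13)/(s^3 - 4*s^2 - 10*s + 4)

Take the Laplace transform of both sides.
Using L{y''} = s^2 Y - s·y(0) - y'(0) and L{y'} = sY - y(0), with y(0) = 2, y'(0) = 5, the left side becomes (s^2 - 6*s + 2)Y - (2*s - 7).
The right side is L{e^(-2*t)} = 1/(s + 2).
So (s^2 - 6*s + 2)Y = 1/(s + 2) + (2*s - 7).
Solve for Y(s) and write it as one ratio of polynomials.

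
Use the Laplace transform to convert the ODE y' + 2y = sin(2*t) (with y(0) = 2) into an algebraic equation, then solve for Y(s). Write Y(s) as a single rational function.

Y(s) = (2*s^2 + 10)/(s^3 + 2*s^2 + 4*s + 8)

Laplace-transform each side.
The derivative rules (L{y'} = sY - y(0) = sY - 2) turn the left side into (s + 2)Y - (2).
The right side is L{sin(2*t)} = 2/(s^2 + 4).
So (s + 2)Y = 2/(s^2 + 4) + (2).
Isolate Y and clear denominators.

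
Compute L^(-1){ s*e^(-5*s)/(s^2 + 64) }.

The factor e^(-5s) signals a time shift by c = 5 (second shifting theorem).
L{cos(8t)} = s/(s^2 + 64), so L^-1{s/(s^2 + 64)} = cos(8*t).
Hence the inverse is u(t - 5) times that function evaluated at t - 5.

Heaviside(t - 5)*(cos(8*t - 40))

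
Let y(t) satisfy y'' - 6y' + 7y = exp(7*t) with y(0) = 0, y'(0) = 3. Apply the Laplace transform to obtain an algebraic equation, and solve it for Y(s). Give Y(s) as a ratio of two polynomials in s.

Apply the Laplace transform to the equation.
The derivative rules (L{y''} = s^2 Y - s·y(0) - y'(0) and L{y'} = sY - y(0), with y(0) = 0, y'(0) = 3) turn the left side into (s^2 - 6*s + 7)Y - (3).
The right side is L{exp(7*t)} = 1/(s - 7).
So (s^2 - 6*s + 7)Y = 1/(s - 7) + (3).
Isolate Y and clear denominators.

Y(s) = (3*s - 20)/(s^3 - 13*s^2 + 49*s - 49)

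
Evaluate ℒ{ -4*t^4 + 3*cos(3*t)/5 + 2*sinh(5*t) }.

By linearity of the Laplace transform, transform each term separately.
(2)·[L{sinh(5t)} = 5/(s^2 - 25)]; (-4)·[L{t^4} = 4!/s^5 = 24/s^5]; (3/5)·[L{cos(3t)} = s/(s^2 + 9)].

3*s/(5*(s^2 + 9)) + 10/(s^2 - 25) - 96/s^5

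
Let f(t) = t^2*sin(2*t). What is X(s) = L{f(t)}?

L{sin(2t)} = 2/(s^2 + 4).
Then apply L{t^2·g(t)} = (-1)^2 d^2/ds^2[G(s)] with G(s) = 2/(s^2 + 4):
differentiating 2 times and applying the sign gives 4*(3*s^2 - 4)/(s^2 + 4)^3.

X(s) = 4*(3*s^2 - 4)/(s^2 + 4)^3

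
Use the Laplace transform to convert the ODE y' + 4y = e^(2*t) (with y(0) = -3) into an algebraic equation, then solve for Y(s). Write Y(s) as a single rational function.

Y(s) = (-3*s + 7)/(s^2 + 2*s - 8)

Transform both sides with L{·}.
Using L{y'} = sY - y(0) = sY - (-3), the left side becomes (s + 4)Y - (-3).
The right side is L{e^(2*t)} = 1/(s - 2).
So (s + 4)Y = 1/(s - 2) + (-3).
Solve for Y(s) and write it as one ratio of polynomials.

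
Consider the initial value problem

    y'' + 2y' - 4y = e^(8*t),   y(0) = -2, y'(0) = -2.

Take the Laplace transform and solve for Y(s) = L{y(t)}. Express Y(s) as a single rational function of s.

Take the Laplace transform of both sides.
The derivative rules (L{y''} = s^2 Y - s·y(0) - y'(0) and L{y'} = sY - y(0), with y(0) = -2, y'(0) = -2) turn the left side into (s^2 + 2*s - 4)Y - (-2*s - 6).
The right side is L{e^(8*t)} = 1/(s - 8).
So (s^2 + 2*s - 4)Y = 1/(s - 8) + (-2*s - 6).
Isolate Y and clear denominators.

Y(s) = (-2*s^2 + 10*s + 49)/(s^3 - 6*s^2 - 20*s + 32)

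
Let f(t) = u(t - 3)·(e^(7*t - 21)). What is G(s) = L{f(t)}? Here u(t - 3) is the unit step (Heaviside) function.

G(s) = exp(-3*s)/(s - 7)

By the second shifting theorem, L{u(t - c)·g(t - c)} = e^(-cs)·H(s) with c = 3 and H(s) = L{g(t)}.
L{e^(7t)} = 1/(s - 7).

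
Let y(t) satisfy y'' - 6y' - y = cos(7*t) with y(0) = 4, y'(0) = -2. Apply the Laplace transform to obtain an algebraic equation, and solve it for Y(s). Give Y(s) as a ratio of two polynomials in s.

Apply the Laplace transform to the equation.
Using L{y''} = s^2 Y - s·y(0) - y'(0) and L{y'} = sY - y(0), with y(0) = 4, y'(0) = -2, the left side becomes (s^2 - 6*s - 1)Y - (4*s - 26).
The right side is L{cos(7*t)} = s/(s^2 + 49).
So (s^2 - 6*s - 1)Y = s/(s^2 + 49) + (4*s - 26).
Solve for Y(s) and write it as one ratio of polynomials.

Y(s) = (4*s^3 - 26*s^2 + 197*s - 1274)/(s^4 - 6*s^3 + 48*s^2 - 294*s - 49)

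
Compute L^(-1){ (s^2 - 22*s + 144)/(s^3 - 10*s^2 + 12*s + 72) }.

6*t*exp(6*t) - 2*exp(6*t) + 3*exp(-2*t)

Factor the denominator: s^3 - 10*s^2 + 12*s + 72 = (s - 6)^2*(s + 2).
Partial fraction decomposition gives [-2/(s - 6)] + [6/(s - 6)^2] + [3/(s + 2)].
Invert each term: -2/(s - 6) ↔ -2e^(6t); 6/(s - 6)^2 ↔ 6t·e^(6t); 3/(s + 2) ↔ 3e^(-2t).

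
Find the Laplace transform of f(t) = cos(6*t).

L{cos(6t)} = s/(s^2 + 36).

s/(s^2 + 36)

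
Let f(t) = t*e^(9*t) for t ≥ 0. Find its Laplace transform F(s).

F(s) = (s - 9)^(-2)

L{e^(9t)} = 1/(s - 9).
Then apply L{t·g(t)} = -d/ds[G(s)] with G(s) = 1/(s - 9):
differentiating 1 time and applying the sign gives (s - 9)^(-2).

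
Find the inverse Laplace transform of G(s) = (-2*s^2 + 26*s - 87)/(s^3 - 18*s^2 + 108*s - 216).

-3*t^2*exp(6*t)/2 + 2*t*exp(6*t) - 2*exp(6*t)

Factor the denominator: s^3 - 18*s^2 + 108*s - 216 = (s - 6)^3.
Partial fraction decomposition gives [-2/(s - 6)] + [2/(s - 6)^2] + [-3/(s - 6)^3].
Invert each term: -2/(s - 6) ↔ -2e^(6t); 2/(s - 6)^2 ↔ 2t·e^(6t); -3/(s - 6)^3 ↔ (-3/2)t^2·e^(6t).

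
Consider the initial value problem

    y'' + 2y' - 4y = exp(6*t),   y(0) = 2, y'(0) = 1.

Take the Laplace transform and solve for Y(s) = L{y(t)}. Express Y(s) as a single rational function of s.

Apply the Laplace transform to the equation.
With L{y''} = s^2 Y - s·y(0) - y'(0) and L{y'} = sY - y(0), with y(0) = 2, y'(0) = 1: the LHS transforms to (s^2 + 2*s - 4)Y - (2*s + 5).
The right side is L{exp(6*t)} = 1/(s - 6).
So (s^2 + 2*s - 4)Y = 1/(s - 6) + (2*s + 5).
Isolate Y and clear denominators.

Y(s) = (2*s^2 - 7*s - 29)/(s^3 - 4*s^2 - 16*s + 24)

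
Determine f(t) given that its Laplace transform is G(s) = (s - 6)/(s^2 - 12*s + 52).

f(t) = exp(6*t)*cos(4*t)

Rewrite the denominator: s^2 - 12*s + 52 = (s - 6)^2 + 16.
The form in (s - 6) signals a first-shifting-theorem factor e^(6t).
Since L{cos(4t)} = s/(s^2 + 16), the inverse is e^(6*t)*cos(4*t).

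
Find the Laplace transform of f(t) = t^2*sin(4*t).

8*(3*s^2 - 16)/(s^2 + 16)^3

L{sin(4t)} = 4/(s^2 + 16).
Then apply L{t^2·g(t)} = (-1)^2 d^2/ds^2[H(s)] with H(s) = 4/(s^2 + 16):
differentiating 2 times and applying the sign gives 8*(3*s^2 - 16)/(s^2 + 16)^3.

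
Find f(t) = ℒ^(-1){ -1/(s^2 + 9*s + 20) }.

f(t) = -exp(-4*t) + exp(-5*t)

Factor the denominator: s^2 + 9*s + 20 = (s + 4)*(s + 5).
Partial fraction decomposition gives [-1/(s + 4)] + [1/(s + 5)].
Invert each term: -1/(s + 4) ↔ -e^(-4t); 1/(s + 5) ↔ e^(-5t).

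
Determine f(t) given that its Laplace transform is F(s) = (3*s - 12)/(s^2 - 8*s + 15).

Rewrite the denominator: s^2 - 8*s + 15 = (s - 4)^2 - 1.
The form in (s - 4) signals a first-shifting-theorem factor e^(4t).
Since L{cosh(t)} = s/(s^2 - 1), the inverse is e^(4*t)*cosh(t), scaled by 3.

f(t) = 3*exp(4*t)*cosh(t)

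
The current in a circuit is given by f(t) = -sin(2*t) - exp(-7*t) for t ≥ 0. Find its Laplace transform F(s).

Apply the Laplace transform termwise.
(-1)·[L{sin(2t)} = 2/(s^2 + 4)]; (-1)·[L{e^(-7t)} = 1/(s + 7)].

F(s) = -2/(s^2 + 4) - 1/(s + 7)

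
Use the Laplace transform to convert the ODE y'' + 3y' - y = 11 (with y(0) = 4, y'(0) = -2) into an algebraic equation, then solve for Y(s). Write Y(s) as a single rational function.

Y(s) = (4*s^2 + 10*s + 11)/(s^3 + 3*s^2 - s)

Laplace-transform each side.
The derivative rules (L{y''} = s^2 Y - s·y(0) - y'(0) and L{y'} = sY - y(0), with y(0) = 4, y'(0) = -2) turn the left side into (s^2 + 3*s - 1)Y - (4*s + 10).
The right side is L{11} = 11/s.
So (s^2 + 3*s - 1)Y = 11/s + (4*s + 10).
Isolate Y and clear denominators.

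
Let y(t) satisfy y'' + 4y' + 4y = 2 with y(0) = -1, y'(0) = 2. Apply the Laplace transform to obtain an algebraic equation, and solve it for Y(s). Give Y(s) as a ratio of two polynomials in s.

Transform both sides with L{·}.
The derivative rules (L{y''} = s^2 Y - s·y(0) - y'(0) and L{y'} = sY - y(0), with y(0) = -1, y'(0) = 2) turn the left side into (s^2 + 4*s + 4)Y - (-s - 2).
The right side is L{2} = 2/s.
So (s^2 + 4*s + 4)Y = 2/s + (-s - 2).
Isolate Y and clear denominators.

Y(s) = (-s^2 - 2*s + 2)/(s^3 + 4*s^2 + 4*s)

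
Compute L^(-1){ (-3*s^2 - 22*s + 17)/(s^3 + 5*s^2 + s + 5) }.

Factor the denominator: s^3 + 5*s^2 + s + 5 = (s + 5)*(s^2 + 1).
Partial fraction decomposition gives [2/(s + 5)] + [-5*s/(s^2 + 1)] + [3/(s^2 + 1)].
Invert each term: 2/(s + 5) ↔ 2e^(-5t); -5·s/(s^2 + 1) ↔ -5cos(t); 3·1/(s^2 + 1) ↔ 3sin(t).

3*sin(t) - 5*cos(t) + 2*exp(-5*t)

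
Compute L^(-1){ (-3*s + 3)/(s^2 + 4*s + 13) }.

3*exp(-2*t)*sin(3*t) - 3*exp(-2*t)*cos(3*t)

Complete the square in the denominator: s^2 + 4*s + 13 = (s + 2)^2 + 3^2.
Split the numerator to match: -3*s + 3 = -3·(s + 2) + 3·3.
Invert each term: -3·(s + 2)/((s + 2)^2 + 9) ↔ -3e^(-2t)cos(3t); 3·3/((s + 2)^2 + 9) ↔ 3e^(-2t)sin(3t).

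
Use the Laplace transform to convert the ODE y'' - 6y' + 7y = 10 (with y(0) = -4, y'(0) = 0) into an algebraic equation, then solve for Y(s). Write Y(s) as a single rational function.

Y(s) = (-4*s^2 + 24*s + 10)/(s^3 - 6*s^2 + 7*s)

Take the Laplace transform of both sides.
The derivative rules (L{y''} = s^2 Y - s·y(0) - y'(0) and L{y'} = sY - y(0), with y(0) = -4, y'(0) = 0) turn the left side into (s^2 - 6*s + 7)Y - (-4*s + 24).
The right side is L{10} = 10/s.
So (s^2 - 6*s + 7)Y = 10/s + (-4*s + 24).
Divide through and combine into a single rational function.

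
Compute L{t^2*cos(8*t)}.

2*s*(s^2 - 192)/(s^2 + 64)^3

L{cos(8t)} = s/(s^2 + 64).
Then apply L{t^2·g(t)} = (-1)^2 d^2/ds^2[G(s)] with G(s) = s/(s^2 + 64):
differentiating 2 times and applying the sign gives 2*s*(s^2 - 192)/(s^2 + 64)^3.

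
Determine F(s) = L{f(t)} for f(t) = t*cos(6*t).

F(s) = (s - 6)*(s + 6)/(s^2 + 36)^2

L{cos(6t)} = s/(s^2 + 36).
Then apply L{t·g(t)} = -d/ds[G(s)] with G(s) = s/(s^2 + 36):
differentiating 1 time and applying the sign gives (s - 6)*(s + 6)/(s^2 + 36)^2.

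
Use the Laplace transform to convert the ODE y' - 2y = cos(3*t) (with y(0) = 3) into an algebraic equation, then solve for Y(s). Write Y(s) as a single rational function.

Laplace-transform each side.
The derivative rules (L{y'} = sY - y(0) = sY - 3) turn the left side into (s - 2)Y - (3).
The right side is L{cos(3*t)} = s/(s^2 + 9).
So (s - 2)Y = s/(s^2 + 9) + (3).
Isolate Y and clear denominators.

Y(s) = (3*s^2 + s + 27)/(s^3 - 2*s^2 + 9*s - 18)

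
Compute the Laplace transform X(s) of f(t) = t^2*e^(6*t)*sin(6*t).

X(s) = 36*(s^2 - 12*s + 24)/(s^2 - 12*s + 72)^3

L{sin(6t)} = 6/(s^2 + 36).
Multiplying by e^(6t) shifts s → s - 6, so L{e^(6*t)*sin(6*t)} = 6/((s - 6)^2 + 36).
Then apply L{t^2·g(t)} = (-1)^2 d^2/ds^2[G(s)] with G(s) = 6/((s - 6)^2 + 36):
differentiating 2 times and applying the sign gives 36*(s^2 - 12*s + 24)/(s^2 - 12*s + 72)^3.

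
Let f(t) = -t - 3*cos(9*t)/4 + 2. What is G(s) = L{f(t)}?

G(s) = -3*s/(4*(s^2 + 81)) + 2/s - 1/s^2

By linearity of the Laplace transform, transform each term separately.
(-3/4)·[L{cos(9t)} = s/(s^2 + 81)]; L{2} = 2/s; (-1)·[L{t} = 1!/s^2 = 1/s^2].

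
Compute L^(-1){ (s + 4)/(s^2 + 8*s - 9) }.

exp(-4*t)*cosh(5*t)

Rewrite the denominator: s^2 + 8*s - 9 = (s + 4)^2 - 25.
The form in (s + 4) signals a first-shifting-theorem factor e^(-4t).
Since L{cosh(5t)} = s/(s^2 - 25), the inverse is e^(-4*t)*cosh(5*t).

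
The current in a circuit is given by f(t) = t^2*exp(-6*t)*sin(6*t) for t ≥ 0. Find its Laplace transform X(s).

X(s) = 36*(s^2 + 12*s + 24)/(s^2 + 12*s + 72)^3

L{sin(6t)} = 6/(s^2 + 36).
Multiplying by e^(-6t) shifts s → s + 6, so L{exp(-6*t)*sin(6*t)} = 6/((s + 6)^2 + 36).
Then apply L{t^2·g(t)} = (-1)^2 d^2/ds^2[G(s)] with G(s) = 6/((s + 6)^2 + 36):
differentiating 2 times and applying the sign gives 36*(s^2 + 12*s + 24)/(s^2 + 12*s + 72)^3.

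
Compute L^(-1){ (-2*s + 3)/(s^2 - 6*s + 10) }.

-3*exp(3*t)*sin(t) - 2*exp(3*t)*cos(t)

Complete the square in the denominator: s^2 - 6*s + 10 = (s - 3)^2 + 1^2.
Split the numerator to match: -2*s + 3 = -2·(s - 3) - 3·1.
Invert each term: -2·(s - 3)/((s - 3)^2 + 1) ↔ -2e^(3t)cos(t); -3·1/((s - 3)^2 + 1) ↔ -3e^(3t)sin(t).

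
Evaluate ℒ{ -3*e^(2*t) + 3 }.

Apply the Laplace transform termwise.
(-3)·[L{e^(2t)} = 1/(s - 2)]; L{3} = 3/s.

-3/(s - 2) + 3/s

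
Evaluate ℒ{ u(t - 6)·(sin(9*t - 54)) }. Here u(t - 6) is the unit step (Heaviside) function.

By the second shifting theorem, L{u(t - c)·g(t - c)} = e^(-cs)·G(s) with c = 6 and G(s) = L{g(t)}.
L{sin(9t)} = 9/(s^2 + 81).

9*exp(-6*s)/(s^2 + 81)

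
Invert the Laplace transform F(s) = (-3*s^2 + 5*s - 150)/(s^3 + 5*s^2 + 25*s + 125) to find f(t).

Factor the denominator: s^3 + 5*s^2 + 25*s + 125 = (s + 5)*(s^2 + 25).
Partial fraction decomposition gives [-5/(s + 5)] + [2*s/(s^2 + 25)] + [-5/(s^2 + 25)].
Invert each term: -5/(s + 5) ↔ -5e^(-5t); 2·s/(s^2 + 25) ↔ 2cos(5t); -1·5/(s^2 + 25) ↔ -sin(5t).

f(t) = -sin(5*t) + 2*cos(5*t) - 5*exp(-5*t)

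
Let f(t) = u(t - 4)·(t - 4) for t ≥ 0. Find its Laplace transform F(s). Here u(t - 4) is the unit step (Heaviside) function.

By the second shifting theorem, L{u(t - c)·g(t - c)} = e^(-cs)·G(s) with c = 4 and G(s) = L{g(t)}.
L{t} = 1!/s^2 = 1/s^2.

F(s) = exp(-4*s)/s^2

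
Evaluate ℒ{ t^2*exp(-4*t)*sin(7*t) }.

L{sin(7t)} = 7/(s^2 + 49).
Multiplying by e^(-4t) shifts s → s + 4, so L{exp(-4*t)*sin(7*t)} = 7/((s + 4)^2 + 49).
Then apply L{t^2·g(t)} = (-1)^2 d^2/ds^2[G(s)] with G(s) = 7/((s + 4)^2 + 49):
differentiating 2 times and applying the sign gives 14*(3*s^2 + 24*s - 1)/(s^2 + 8*s + 65)^3.

14*(3*s^2 + 24*s - 1)/(s^2 + 8*s + 65)^3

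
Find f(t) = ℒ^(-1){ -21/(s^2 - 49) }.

f(t) = -3*sinh(7*t)

Since L{sinh(7t)} = 7/(s^2 - 49), the inverse is sinh(7*t), scaled by -3.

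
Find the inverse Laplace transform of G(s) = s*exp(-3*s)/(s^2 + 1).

Heaviside(t - 3)*(cos(t - 3))

The factor e^(-3s) signals a time shift by c = 3 (second shifting theorem).
L{cos(t)} = s/(s^2 + 1), so L^-1{s/(s^2 + 1)} = cos(t).
Hence the inverse is u(t - 3) times that function evaluated at t - 3.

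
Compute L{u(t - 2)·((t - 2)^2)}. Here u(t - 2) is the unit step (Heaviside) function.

2*exp(-2*s)/s^3

By the second shifting theorem, L{u(t - c)·g(t - c)} = e^(-cs)·H(s) with c = 2 and H(s) = L{g(t)}.
L{t^2} = 2!/s^3 = 2/s^3.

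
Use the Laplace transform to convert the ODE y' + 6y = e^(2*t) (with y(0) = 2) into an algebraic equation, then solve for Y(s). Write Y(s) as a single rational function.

Y(s) = (2*s - 3)/(s^2 + 4*s - 12)

Take the Laplace transform of both sides.
Using L{y'} = sY - y(0) = sY - 2, the left side becomes (s + 6)Y - (2).
The right side is L{e^(2*t)} = 1/(s - 2).
So (s + 6)Y = 1/(s - 2) + (2).
Isolate Y and clear denominators.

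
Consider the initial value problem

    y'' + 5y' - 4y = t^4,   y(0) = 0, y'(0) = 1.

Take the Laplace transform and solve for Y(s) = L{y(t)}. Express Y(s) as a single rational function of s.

Take the Laplace transform of both sides.
With L{y''} = s^2 Y - s·y(0) - y'(0) and L{y'} = sY - y(0), with y(0) = 0, y'(0) = 1: the LHS transforms to (s^2 + 5*s - 4)Y - (1).
The right side is L{t^4} = 24/s^5.
So (s^2 + 5*s - 4)Y = 24/s^5 + (1).
Isolate Y and clear denominators.

Y(s) = (s^5 + 24)/(s^7 + 5*s^6 - 4*s^5)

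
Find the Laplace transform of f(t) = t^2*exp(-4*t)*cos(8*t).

2*(s + 4)*(s^2 + 8*s - 176)/(s^2 + 8*s + 80)^3

L{cos(8t)} = s/(s^2 + 64).
Multiplying by e^(-4t) shifts s → s + 4, so L{exp(-4*t)*cos(8*t)} = (s + 4)/((s + 4)^2 + 64).
Then apply L{t^2·g(t)} = (-1)^2 d^2/ds^2[G(s)] with G(s) = (s + 4)/((s + 4)^2 + 64):
differentiating 2 times and applying the sign gives 2*(s + 4)*(s^2 + 8*s - 176)/(s^2 + 8*s + 80)^3.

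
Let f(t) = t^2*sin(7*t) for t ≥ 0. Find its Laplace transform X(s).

X(s) = 14*(3*s^2 - 49)/(s^2 + 49)^3

L{sin(7t)} = 7/(s^2 + 49).
Then apply L{t^2·g(t)} = (-1)^2 d^2/ds^2[G(s)] with G(s) = 7/(s^2 + 49):
differentiating 2 times and applying the sign gives 14*(3*s^2 - 49)/(s^2 + 49)^3.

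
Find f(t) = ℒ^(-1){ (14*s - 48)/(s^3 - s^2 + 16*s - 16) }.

Factor the denominator: s^3 - s^2 + 16*s - 16 = (s - 1)*(s^2 + 16).
Partial fraction decomposition gives [-2/(s - 1)] + [2*s/(s^2 + 16)] + [16/(s^2 + 16)].
Invert each term: -2/(s - 1) ↔ -2e^(t); 2·s/(s^2 + 16) ↔ 2cos(4t); 4·4/(s^2 + 16) ↔ 4sin(4t).

f(t) = -2*exp(t) + 4*sin(4*t) + 2*cos(4*t)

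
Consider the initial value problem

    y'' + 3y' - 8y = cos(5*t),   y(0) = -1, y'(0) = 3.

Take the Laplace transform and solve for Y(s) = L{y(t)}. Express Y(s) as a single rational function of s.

Y(s) = (-s^3 - 24*s)/(s^4 + 3*s^3 + 17*s^2 + 75*s - 200)

Laplace-transform each side.
With L{y''} = s^2 Y - s·y(0) - y'(0) and L{y'} = sY - y(0), with y(0) = -1, y'(0) = 3: the LHS transforms to (s^2 + 3*s - 8)Y - (-s).
The right side is L{cos(5*t)} = s/(s^2 + 25).
So (s^2 + 3*s - 8)Y = s/(s^2 + 25) + (-s).
Isolate Y and clear denominators.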